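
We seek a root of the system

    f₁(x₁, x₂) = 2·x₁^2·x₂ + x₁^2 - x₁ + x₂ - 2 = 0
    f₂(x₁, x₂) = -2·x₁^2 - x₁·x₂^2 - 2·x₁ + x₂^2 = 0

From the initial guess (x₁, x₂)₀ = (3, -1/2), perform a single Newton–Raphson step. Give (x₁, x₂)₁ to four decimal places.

(1.3088, -0.2995)

At (3, -1/2): F = (-5.5000, -24.5000).
Jacobian J = [[4·x₁·x₂ + 2·x₁ - 1, 2·x₁^2 + 1], [-4·x₁ - x₂^2 - 2, -2·x₁·x₂ + 2·x₂]].
At the point, J = [[-1.0000, 19.0000], [-14.2500, 2.0000]] (det J = 268.7500).
Solving J·Δ = −F gives Δ = (-1.6912, 0.2005).
Then the next iterate is (x₁, x₂)₁ = (1.3088, -0.2995).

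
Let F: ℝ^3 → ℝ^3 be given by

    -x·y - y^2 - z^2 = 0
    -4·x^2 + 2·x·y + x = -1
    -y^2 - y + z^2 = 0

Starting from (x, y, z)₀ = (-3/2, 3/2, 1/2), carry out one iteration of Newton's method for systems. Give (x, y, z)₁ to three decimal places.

(-0.789, 0.624, 0.497)

At (-3/2, 3/2, 1/2): F = (-0.250, -14.000, -3.500).
Jacobian J = [[-y, -x - 2·y, -2·z], [-8·x + 2·y + 1, 2·x, 0], [0, -2·y - 1, 2·z]].
At the point, J = [[-1.500, -1.500, -1.000], [16.000, -3.000, 0.000], [0.000, -4.000, 1.000]] (det J = 92.500).
Solving J·Δ = −F gives Δ = (0.711, -0.876, -0.003).
Then the next iterate is (x, y, z)₁ = (-0.789, 0.624, 0.497).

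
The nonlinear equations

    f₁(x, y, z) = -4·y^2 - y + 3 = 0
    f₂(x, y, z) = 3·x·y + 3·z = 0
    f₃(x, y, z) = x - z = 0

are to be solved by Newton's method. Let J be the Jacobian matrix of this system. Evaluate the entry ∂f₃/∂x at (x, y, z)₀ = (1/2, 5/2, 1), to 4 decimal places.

∂f₃/∂x = 1.
At (1/2, 5/2, 1) this is 1.0000.

1.0000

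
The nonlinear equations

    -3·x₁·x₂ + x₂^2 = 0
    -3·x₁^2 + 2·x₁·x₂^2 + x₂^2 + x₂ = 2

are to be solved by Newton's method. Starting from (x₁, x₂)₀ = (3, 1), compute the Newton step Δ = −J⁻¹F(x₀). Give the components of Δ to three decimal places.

(-1.701, -0.414)

At (3, 1): F = (-8.000, -21.000).
Jacobian J = [[-3·x₂, -3·x₁ + 2·x₂], [-6·x₁ + 2·x₂^2, 4·x₁·x₂ + 2·x₂ + 1]].
At the point, J = [[-3.000, -7.000], [-16.000, 15.000]] (det J = -157.000).
Solving J·Δ = −F gives Δ = (-1.701, -0.414).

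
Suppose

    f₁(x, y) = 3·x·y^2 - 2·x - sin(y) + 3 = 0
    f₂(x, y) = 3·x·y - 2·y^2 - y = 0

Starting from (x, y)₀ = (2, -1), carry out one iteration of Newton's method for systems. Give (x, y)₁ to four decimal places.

(0.7698, -0.6323)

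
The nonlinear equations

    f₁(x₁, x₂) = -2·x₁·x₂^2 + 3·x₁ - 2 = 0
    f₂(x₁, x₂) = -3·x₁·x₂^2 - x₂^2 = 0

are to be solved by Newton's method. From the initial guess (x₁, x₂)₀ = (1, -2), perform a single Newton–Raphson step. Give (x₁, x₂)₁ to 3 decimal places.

(0.000, -1.750)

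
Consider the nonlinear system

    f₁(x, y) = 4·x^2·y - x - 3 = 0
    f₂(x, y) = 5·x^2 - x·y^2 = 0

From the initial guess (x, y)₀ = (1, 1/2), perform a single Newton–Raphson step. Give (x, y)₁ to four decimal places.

(0.5952, 1.3036)

At (1, 1/2): F = (-2.0000, 4.7500).
Jacobian J = [[8·x·y - 1, 4·x^2], [10·x - y^2, -2·x·y]].
At the point, J = [[3.0000, 4.0000], [9.7500, -1.0000]] (det J = -42.0000).
Solving J·Δ = −F gives Δ = (-0.4048, 0.8036).
Then the next iterate is (x, y)₁ = (0.5952, 1.3036).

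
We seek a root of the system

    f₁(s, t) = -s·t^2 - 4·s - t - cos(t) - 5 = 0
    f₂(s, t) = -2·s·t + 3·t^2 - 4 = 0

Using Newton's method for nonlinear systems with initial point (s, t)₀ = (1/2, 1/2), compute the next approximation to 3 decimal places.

At (1/2, 1/2): F = (-8.50258, -3.750).
Jacobian J = [[-t^2 - 4, -2·s·t + sin(t) - 1], [-2·t, -2·s + 6·t]].
At the point, J = [[-4.250, -1.02057], [-1.000, 2.000]] (det J = -9.52057).
Solving J·Δ = −F gives Δ = (-2.188, 0.781).
Then the next iterate is (s, t)₁ = (-1.688, 1.281).

(-1.688, 1.281)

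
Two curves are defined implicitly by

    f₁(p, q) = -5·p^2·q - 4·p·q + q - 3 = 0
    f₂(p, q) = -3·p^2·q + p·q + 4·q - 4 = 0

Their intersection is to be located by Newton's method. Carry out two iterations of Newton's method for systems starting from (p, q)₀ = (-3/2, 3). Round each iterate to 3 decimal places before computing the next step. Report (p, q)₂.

(-1.572, -1.808)

At (-3/2, 3): F = (-15.750, -16.750).
Jacobian J = [[-10·p·q - 4·q, -5·p^2 - 4·p + 1], [-6·p·q + q, -3·p^2 + p + 4]].
At the point, J = [[33.000, -4.250], [30.000, -4.250]] (det J = -12.750).
Solving J·Δ = −F gives Δ = (-0.333, -6.294).
Then the next iterate is (p, q)₁ = (-1.833, -3.294).
Round to (-1.833, -3.294) and repeat: F = (24.89176, 22.06433), J = [[-47.20302, -8.46744], [-39.52141, -7.91267]].
Δ = (0.261, 1.486), so (p, q)₂ = (-1.572, -1.808).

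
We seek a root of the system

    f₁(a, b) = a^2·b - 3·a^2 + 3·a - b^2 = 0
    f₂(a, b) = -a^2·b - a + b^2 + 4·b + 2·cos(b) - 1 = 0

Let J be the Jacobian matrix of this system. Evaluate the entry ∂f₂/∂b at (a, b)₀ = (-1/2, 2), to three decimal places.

∂f₂/∂b = -a^2 + 2·b - 2·sin(b) + 4.
At (-1/2, 2) this is 5.931.

5.931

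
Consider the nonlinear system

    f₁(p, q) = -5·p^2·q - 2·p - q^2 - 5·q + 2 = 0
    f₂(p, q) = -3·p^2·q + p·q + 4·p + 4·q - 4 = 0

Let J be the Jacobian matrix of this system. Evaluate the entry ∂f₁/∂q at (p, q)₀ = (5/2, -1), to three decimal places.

-34.250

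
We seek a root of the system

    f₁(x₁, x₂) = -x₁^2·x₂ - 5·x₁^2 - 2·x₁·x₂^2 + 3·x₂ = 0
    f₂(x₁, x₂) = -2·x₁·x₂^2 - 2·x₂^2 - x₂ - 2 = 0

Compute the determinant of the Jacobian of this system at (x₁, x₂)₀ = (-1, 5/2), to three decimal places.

J = [[-2·x₁·x₂ - 10·x₁ - 2·x₂^2, -x₁^2 - 4·x₁·x₂ + 3], [-2·x₂^2, -4·x₁·x₂ - 4·x₂ - 1]].
At the point, J = [[2.500, 12.000], [-12.500, -1.000]].
det J = 147.500.

147.500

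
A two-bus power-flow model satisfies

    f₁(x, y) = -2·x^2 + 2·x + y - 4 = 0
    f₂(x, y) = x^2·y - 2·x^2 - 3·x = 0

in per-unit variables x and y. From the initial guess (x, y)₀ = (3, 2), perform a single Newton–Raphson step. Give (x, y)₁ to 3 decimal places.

(1.655, 2.552)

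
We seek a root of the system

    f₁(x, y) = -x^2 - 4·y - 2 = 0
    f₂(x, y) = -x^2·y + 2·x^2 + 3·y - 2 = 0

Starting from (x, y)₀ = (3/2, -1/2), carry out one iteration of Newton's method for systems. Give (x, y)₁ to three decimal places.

At (3/2, -1/2): F = (-2.250, 2.125).
Jacobian J = [[-2·x, -4], [-2·x·y + 4·x, -x^2 + 3]].
At the point, J = [[-3.000, -4.000], [7.500, 0.750]] (det J = 27.750).
Solving J·Δ = −F gives Δ = (-0.245, -0.378).
Then the next iterate is (x, y)₁ = (1.255, -0.878).

(1.255, -0.878)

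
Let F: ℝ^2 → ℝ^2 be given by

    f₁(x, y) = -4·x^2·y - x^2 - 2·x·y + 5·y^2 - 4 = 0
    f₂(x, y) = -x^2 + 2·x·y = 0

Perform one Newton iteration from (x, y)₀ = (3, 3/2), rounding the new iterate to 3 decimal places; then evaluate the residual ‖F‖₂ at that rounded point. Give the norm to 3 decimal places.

At (3, 3/2): F = (-64.750, 0.000).
Jacobian J = [[-8·x·y - 2·x - 2·y, -4·x^2 - 2·x + 10·y], [-2·x + 2·y, 2·x]].
At the point, J = [[-45.000, -27.000], [-3.000, 6.000]] (det J = -351.000).
Solving J·Δ = −F gives Δ = (-1.107, -0.553).
Then the next iterate is (x, y)₁ = (1.893, 0.947).
Re-evaluating at (1.893, 0.947): F = (-20.25885, 0.00189), so ‖F‖₂ = 20.259.

20.259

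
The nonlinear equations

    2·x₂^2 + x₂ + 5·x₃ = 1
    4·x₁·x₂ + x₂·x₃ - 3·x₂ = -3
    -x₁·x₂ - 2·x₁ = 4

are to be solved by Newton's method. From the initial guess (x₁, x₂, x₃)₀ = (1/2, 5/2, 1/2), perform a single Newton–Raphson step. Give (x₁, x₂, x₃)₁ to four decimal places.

At (1/2, 5/2, 1/2): F = (16.5000, 1.7500, -6.2500).
Jacobian J = [[0, 4·x₂ + 1, 5], [4·x₂, 4·x₁ + x₃ - 3, x₂], [-x₂ - 2, -x₁, 0]].
At the point, J = [[0.0000, 11.0000, 5.0000], [10.0000, -0.5000, 2.5000], [-4.5000, -0.5000, 0.0000]] (det J = -160.0000).
Solving J·Δ = −F gives Δ = (-1.0703, -2.8672, 3.0078).
Then the next iterate is (x₁, x₂, x₃)₁ = (-0.5703, -0.3672, 3.5078).

(-0.5703, -0.3672, 3.5078)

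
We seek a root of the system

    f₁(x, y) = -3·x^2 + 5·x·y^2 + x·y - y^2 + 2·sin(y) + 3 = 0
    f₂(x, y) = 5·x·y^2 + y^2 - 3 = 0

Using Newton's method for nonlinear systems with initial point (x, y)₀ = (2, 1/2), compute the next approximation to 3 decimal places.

At (2, 1/2): F = (-4.79115, -0.250).
Jacobian J = [[-6·x + 5·y^2 + y, 10·x·y + x - 2·y + 2·cos(y)], [5·y^2, 10·x·y + 2·y]].
At the point, J = [[-10.250, 12.75517], [1.250, 11.000]] (det J = -128.69396).
Solving J·Δ = −F gives Δ = (-0.385, 0.066).
Then the next iterate is (x, y)₁ = (1.615, 0.566).

(1.615, 0.566)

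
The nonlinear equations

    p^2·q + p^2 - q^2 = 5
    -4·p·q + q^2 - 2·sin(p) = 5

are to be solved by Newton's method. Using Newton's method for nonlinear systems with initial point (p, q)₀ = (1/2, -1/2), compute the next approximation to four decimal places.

At (1/2, -1/2): F = (-5.1250, -4.708851).
Jacobian J = [[2·p·q + 2·p, p^2 - 2·q], [-4·q - 2·cos(p), -4·p + 2·q]].
At the point, J = [[0.5000, 1.2500], [0.244835, -3.0000]] (det J = -1.806044).
Solving J·Δ = −F gives Δ = (11.7722, -0.6089).
Then the next iterate is (p, q)₁ = (12.2722, -1.1089).

(12.2722, -1.1089)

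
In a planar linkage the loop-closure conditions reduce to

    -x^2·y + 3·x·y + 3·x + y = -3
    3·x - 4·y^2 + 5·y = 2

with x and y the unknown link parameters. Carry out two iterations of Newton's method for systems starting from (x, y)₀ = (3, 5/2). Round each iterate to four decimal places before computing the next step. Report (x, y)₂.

At (3, 5/2): F = (14.5000, -5.5000).
Jacobian J = [[-2·x·y + 3·y + 3, -x^2 + 3·x + 1], [3, -8·y + 5]].
At the point, J = [[-4.5000, 1.0000], [3.0000, -15.0000]] (det J = 64.5000).
Solving J·Δ = −F gives Δ = (3.2868, 0.2907).
Then the next iterate is (x, y)₁ = (6.2868, 2.7907).
Round to (6.2868, 2.7907) and repeat: F = (-33.014402, -0.338126), J = [[-23.717046, -19.663454], [3.0000, -17.3256]].
Δ = (-1.2031, -0.2278), so (x, y)₂ = (5.0837, 2.5629).

(5.0837, 2.5629)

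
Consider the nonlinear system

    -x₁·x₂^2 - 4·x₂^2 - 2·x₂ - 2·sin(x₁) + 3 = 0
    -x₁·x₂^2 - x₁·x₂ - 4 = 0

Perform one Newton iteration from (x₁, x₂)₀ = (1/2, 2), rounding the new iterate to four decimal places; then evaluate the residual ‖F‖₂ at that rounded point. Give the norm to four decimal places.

5.3972

At (1/2, 2): F = (-19.958851, -7.0000).
Jacobian J = [[-x₂^2 - 2·cos(x₁), -2·x₁·x₂ - 8·x₂ - 2], [-x₂^2 - x₂, -2·x₁·x₂ - x₁]].
At the point, J = [[-5.755165, -20.0000], [-6.0000, -2.5000]] (det J = -105.612087).
Solving J·Δ = −F gives Δ = (-0.8531, -0.7524).
Then the next iterate is (x₁, x₂)₁ = (-0.3531, 1.2476).
Re-evaluating at (-0.3531, 1.2476): F = (-4.480004, -3.009870), so ‖F‖₂ = 5.3972.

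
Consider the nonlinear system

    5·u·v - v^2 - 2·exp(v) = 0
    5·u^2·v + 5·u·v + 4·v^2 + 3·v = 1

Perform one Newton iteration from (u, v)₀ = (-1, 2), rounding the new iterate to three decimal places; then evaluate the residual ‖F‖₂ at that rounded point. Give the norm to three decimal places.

8.028

At (-1, 2): F = (-28.77811, 21.000).
Jacobian J = [[5·v, 5·u - 2·v - 2·exp(v)], [10·u·v + 5·v, 5·u^2 + 5·u + 8·v + 3]].
At the point, J = [[10.000, -23.77811], [-10.000, 19.000]] (det J = -47.78112).
Solving J·Δ = −F gives Δ = (-0.993, -1.628).
Then the next iterate is (u, v)₁ = (-1.993, 0.372).
Re-evaluating at (-1.993, 0.372): F = (-6.74663, 4.35057), so ‖F‖₂ = 8.028.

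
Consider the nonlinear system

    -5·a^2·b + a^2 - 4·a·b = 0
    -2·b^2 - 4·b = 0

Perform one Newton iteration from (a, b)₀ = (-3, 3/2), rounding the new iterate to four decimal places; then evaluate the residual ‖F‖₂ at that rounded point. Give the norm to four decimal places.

5.3538

At (-3, 3/2): F = (-40.5000, -10.5000).
Jacobian J = [[-10·a·b + 2·a - 4·b, -5·a^2 - 4·a], [0, -4·b - 4]].
At the point, J = [[33.0000, -33.0000], [0.0000, -10.0000]] (det J = -330.0000).
Solving J·Δ = −F gives Δ = (0.1773, -1.0500).
Then the next iterate is (a, b)₁ = (-2.8227, 0.4500).
Re-evaluating at (-2.8227, 0.4500): F = (-4.878684, -2.2050), so ‖F‖₂ = 5.3538.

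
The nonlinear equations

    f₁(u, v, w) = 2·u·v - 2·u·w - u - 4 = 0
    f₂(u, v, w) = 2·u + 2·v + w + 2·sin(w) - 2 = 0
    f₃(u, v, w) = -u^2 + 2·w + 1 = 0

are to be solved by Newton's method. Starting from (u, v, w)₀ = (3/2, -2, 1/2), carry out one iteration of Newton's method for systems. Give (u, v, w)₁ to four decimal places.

At (3/2, -2, 1/2): F = (-13.0000, -1.541149, -0.2500).
Jacobian J = [[2·v - 2·w - 1, 2·u, -2·u], [2, 2, 2·cos(w) + 1], [-2·u, 0, 2]].
At the point, J = [[-6.0000, 3.0000, -3.0000], [2.0000, 2.0000, 2.755165], [-3.0000, 0.0000, 2.0000]] (det J = -78.796486).
Solving J·Δ = −F gives Δ = (-0.5878, 2.4009, -0.7568).
Then the next iterate is (u, v, w)₁ = (0.9122, 0.4009, -0.2568).

(0.9122, 0.4009, -0.2568)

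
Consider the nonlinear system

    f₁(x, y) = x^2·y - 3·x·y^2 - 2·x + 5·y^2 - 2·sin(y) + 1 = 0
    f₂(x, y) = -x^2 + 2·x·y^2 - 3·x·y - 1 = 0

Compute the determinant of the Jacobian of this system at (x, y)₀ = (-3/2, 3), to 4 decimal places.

J = [[2·x·y - 3·y^2 - 2, x^2 - 6·x·y + 10·y - 2·cos(y)], [-2·x + 2·y^2 - 3·y, 4·x·y - 3·x]].
At the point, J = [[-38.0000, 61.229985], [12.0000, -13.5000]].
det J = -221.7598.

-221.7598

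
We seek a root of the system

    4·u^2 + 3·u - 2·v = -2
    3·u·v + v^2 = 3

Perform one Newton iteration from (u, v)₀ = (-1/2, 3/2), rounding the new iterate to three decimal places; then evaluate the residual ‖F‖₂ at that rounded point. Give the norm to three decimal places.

5.494

At (-1/2, 3/2): F = (-1.500, -3.000).
Jacobian J = [[8·u + 3, -2], [3·v, 3·u + 2·v]].
At the point, J = [[-1.000, -2.000], [4.500, 1.500]] (det J = 7.500).
Solving J·Δ = −F gives Δ = (1.100, -1.300).
Then the next iterate is (u, v)₁ = (0.600, 0.200).
Re-evaluating at (0.600, 0.200): F = (4.840, -2.600), so ‖F‖₂ = 5.494.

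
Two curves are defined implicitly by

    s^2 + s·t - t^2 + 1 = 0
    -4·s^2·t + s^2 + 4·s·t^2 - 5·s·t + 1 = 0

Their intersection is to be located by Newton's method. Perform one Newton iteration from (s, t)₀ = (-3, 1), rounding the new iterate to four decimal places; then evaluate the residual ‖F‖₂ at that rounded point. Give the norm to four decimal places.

5.9763

At (-3, 1): F = (6.0000, -23.0000).
Jacobian J = [[2·s + t, s - 2·t], [-8·s·t + 2·s + 4·t^2 - 5·t, -4·s^2 + 8·s·t - 5·s]].
At the point, J = [[-5.0000, -5.0000], [17.0000, -45.0000]] (det J = 310.0000).
Solving J·Δ = −F gives Δ = (1.2419, -0.0419).
Then the next iterate is (s, t)₁ = (-1.7581, 0.9581).
Re-evaluating at (-1.7581, 0.9581): F = (1.488524, -5.787962), so ‖F‖₂ = 5.9763.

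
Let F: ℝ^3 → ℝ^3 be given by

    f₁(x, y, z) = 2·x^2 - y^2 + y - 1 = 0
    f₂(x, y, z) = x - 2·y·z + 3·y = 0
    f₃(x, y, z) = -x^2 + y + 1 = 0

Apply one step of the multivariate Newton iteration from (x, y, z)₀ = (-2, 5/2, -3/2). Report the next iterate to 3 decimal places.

At (-2, 5/2, -3/2): F = (3.250, 13.000, -0.500).
Jacobian J = [[4·x, -2·y + 1, 0], [1, -2·z + 3, -2·y], [-2·x, 1, 0]].
At the point, J = [[-8.000, -4.000, 0.000], [1.000, 6.000, -5.000], [4.000, 1.000, 0.000]] (det J = 40.000).
Solving J·Δ = −F gives Δ = (-0.156, 1.125, 3.919).
Then the next iterate is (x, y, z)₁ = (-2.156, 3.625, 2.419).

(-2.156, 3.625, 2.419)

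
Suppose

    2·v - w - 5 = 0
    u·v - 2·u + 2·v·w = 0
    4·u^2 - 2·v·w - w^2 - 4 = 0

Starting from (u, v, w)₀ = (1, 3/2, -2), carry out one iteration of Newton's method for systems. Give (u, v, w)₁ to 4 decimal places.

At (1, 3/2, -2): F = (0.0000, -6.5000, 2.0000).
Jacobian J = [[0, 2, -1], [v - 2, u + 2·w, 2·v], [8·u, -2·w, -2·v - 2·w]].
At the point, J = [[0.0000, 2.0000, -1.0000], [-0.5000, -3.0000, 3.0000], [8.0000, 4.0000, 1.0000]] (det J = 27.0000).
Solving J·Δ = −F gives Δ = (-1.6667, 1.8889, 3.7778).
Then the next iterate is (u, v, w)₁ = (-0.6667, 3.3889, 1.7778).

(-0.6667, 3.3889, 1.7778)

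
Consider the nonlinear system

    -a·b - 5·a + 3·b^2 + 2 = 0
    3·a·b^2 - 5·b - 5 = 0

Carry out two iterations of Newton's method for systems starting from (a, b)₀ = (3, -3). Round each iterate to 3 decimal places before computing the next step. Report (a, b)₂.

(1.315, -1.231)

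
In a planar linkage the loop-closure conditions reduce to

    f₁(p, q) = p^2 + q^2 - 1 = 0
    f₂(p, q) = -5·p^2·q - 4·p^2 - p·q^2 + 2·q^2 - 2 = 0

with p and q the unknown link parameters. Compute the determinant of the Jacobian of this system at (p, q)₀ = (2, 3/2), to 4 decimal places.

64.7500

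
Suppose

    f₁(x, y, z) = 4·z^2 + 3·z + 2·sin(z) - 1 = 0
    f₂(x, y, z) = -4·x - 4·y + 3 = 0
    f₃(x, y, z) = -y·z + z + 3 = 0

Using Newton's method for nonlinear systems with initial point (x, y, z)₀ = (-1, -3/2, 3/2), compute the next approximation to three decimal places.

(-0.654, 1.404, 0.543)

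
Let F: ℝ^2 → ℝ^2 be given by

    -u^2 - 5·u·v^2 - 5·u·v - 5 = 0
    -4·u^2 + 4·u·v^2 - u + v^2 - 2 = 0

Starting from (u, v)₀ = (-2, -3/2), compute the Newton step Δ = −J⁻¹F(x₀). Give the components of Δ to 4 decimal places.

At (-2, -3/2): F = (-1.5000, -31.7500).
Jacobian J = [[-2·u - 5·v^2 - 5·v, -10·u·v - 5·u], [-8·u + 4·v^2 - 1, 8·u·v + 2·v]].
At the point, J = [[0.2500, -20.0000], [24.0000, 21.0000]] (det J = 485.2500).
Solving J·Δ = −F gives Δ = (1.3735, -0.0578).

(1.3735, -0.0578)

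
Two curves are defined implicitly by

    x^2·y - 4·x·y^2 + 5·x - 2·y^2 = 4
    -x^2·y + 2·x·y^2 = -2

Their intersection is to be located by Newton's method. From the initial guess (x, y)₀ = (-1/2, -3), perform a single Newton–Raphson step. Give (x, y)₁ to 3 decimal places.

At (-1/2, -3): F = (-7.250, -6.250).
Jacobian J = [[2·x·y - 4·y^2 + 5, x^2 - 8·x·y - 4·y], [-2·x·y + 2·y^2, -x^2 + 4·x·y]].
At the point, J = [[-28.000, 0.250], [15.000, 5.750]] (det J = -164.750).
Solving J·Δ = −F gives Δ = (-0.244, 1.722).
Then the next iterate is (x, y)₁ = (-0.744, -1.278).

(-0.744, -1.278)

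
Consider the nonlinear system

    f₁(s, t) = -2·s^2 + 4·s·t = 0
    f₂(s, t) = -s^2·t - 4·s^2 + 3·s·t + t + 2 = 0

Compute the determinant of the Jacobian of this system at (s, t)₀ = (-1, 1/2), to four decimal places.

24.0000

J = [[-4·s + 4·t, 4·s], [-2·s·t - 8·s + 3·t, -s^2 + 3·s + 1]].
At the point, J = [[6.0000, -4.0000], [10.5000, -3.0000]].
det J = 24.0000.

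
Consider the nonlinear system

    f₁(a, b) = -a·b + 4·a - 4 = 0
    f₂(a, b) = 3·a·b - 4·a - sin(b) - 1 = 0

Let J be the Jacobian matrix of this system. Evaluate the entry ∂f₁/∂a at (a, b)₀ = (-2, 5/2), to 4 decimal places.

1.5000

∂f₁/∂a = -b + 4.
At (-2, 5/2) this is 1.5000.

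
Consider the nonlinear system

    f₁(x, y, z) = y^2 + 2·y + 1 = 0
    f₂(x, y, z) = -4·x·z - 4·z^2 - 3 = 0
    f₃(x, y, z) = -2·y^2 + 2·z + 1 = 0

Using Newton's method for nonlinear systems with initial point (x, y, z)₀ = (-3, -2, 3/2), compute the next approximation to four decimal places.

At (-3, -2, 3/2): F = (1.0000, 6.0000, -4.0000).
Jacobian J = [[0, 2·y + 2, 0], [-4·z, 0, -4·x - 8·z], [0, -4·y, 2]].
At the point, J = [[0.0000, -2.0000, 0.0000], [-6.0000, 0.0000, 0.0000], [0.0000, 8.0000, 2.0000]] (det J = -24.0000).
Solving J·Δ = −F gives Δ = (1.0000, 0.5000, 0.0000).
Then the next iterate is (x, y, z)₁ = (-2.0000, -1.5000, 1.5000).

(-2.0000, -1.5000, 1.5000)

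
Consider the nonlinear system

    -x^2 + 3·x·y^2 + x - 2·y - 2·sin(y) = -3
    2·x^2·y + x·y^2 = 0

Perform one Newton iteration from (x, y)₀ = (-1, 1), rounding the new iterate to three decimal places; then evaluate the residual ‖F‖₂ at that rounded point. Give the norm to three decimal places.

1.163

At (-1, 1): F = (-5.68294, 1.000).
Jacobian J = [[-2·x + 3·y^2 + 1, 6·x·y - 2·cos(y) - 2], [4·x·y + y^2, 2·x^2 + 2·x·y]].
At the point, J = [[6.000, -9.08060], [-3.000, 0.000]] (det J = -27.24181).
Solving J·Δ = −F gives Δ = (0.333, -0.406).
Then the next iterate is (x, y)₁ = (-0.667, 0.594).
Re-evaluating at (-0.667, 0.594): F = (-1.12527, 0.29319), so ‖F‖₂ = 1.163.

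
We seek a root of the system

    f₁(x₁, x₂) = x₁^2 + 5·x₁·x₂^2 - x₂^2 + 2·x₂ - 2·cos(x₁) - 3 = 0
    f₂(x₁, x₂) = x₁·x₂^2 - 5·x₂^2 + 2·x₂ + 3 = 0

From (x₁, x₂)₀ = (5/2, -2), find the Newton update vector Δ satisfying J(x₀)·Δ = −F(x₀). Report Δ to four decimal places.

At (5/2, -2): F = (46.852287, -11.0000).
Jacobian J = [[2·x₁ + 5·x₂^2 + 2·sin(x₁), 10·x₁·x₂ - 2·x₂ + 2], [x₂^2, 2·x₁·x₂ - 10·x₂ + 2]].
At the point, J = [[26.196944, -44.0000], [4.0000, 12.0000]] (det J = 490.363331).
Solving J·Δ = −F gives Δ = (-0.1595, 0.9698).

(-0.1595, 0.9698)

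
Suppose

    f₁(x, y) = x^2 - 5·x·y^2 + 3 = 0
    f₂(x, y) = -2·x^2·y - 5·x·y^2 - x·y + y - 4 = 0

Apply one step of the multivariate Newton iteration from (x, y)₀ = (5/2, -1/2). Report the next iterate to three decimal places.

At (5/2, -1/2): F = (6.125, -0.125).
Jacobian J = [[2·x - 5·y^2, -10·x·y], [-4·x·y - 5·y^2 - y, -2·x^2 - 10·x·y - x + 1]].
At the point, J = [[3.750, 12.500], [4.250, -1.500]] (det J = -58.750).
Solving J·Δ = −F gives Δ = (-0.130, -0.451).
Then the next iterate is (x, y)₁ = (2.370, -0.951).

(2.370, -0.951)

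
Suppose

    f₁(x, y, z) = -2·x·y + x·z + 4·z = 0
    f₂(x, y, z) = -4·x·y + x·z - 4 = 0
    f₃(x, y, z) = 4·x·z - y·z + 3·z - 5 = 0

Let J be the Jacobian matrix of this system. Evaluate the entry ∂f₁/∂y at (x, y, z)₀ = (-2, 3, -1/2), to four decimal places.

∂f₁/∂y = -2·x.
At (-2, 3, -1/2) this is 4.0000.

4.0000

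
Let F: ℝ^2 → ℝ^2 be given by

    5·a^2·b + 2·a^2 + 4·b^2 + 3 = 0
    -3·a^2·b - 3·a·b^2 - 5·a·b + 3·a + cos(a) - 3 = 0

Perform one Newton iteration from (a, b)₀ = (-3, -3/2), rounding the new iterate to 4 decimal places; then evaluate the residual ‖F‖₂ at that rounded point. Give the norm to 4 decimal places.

8.3343

At (-3, -3/2): F = (-37.5000, 25.260008).
Jacobian J = [[10·a·b + 4·a, 5·a^2 + 8·b], [-6·a·b - 3·b^2 - 5·b - sin(a) + 3, -3·a^2 - 6·a·b - 5·a]].
At the point, J = [[33.0000, 33.0000], [-23.108880, -39.0000]] (det J = -524.406960).
Solving J·Δ = −F gives Δ = (1.1993, -0.0629).
Then the next iterate is (a, b)₁ = (-1.8007, -1.5629).
Re-evaluating at (-1.8007, -1.5629): F = (-6.083010, 5.697126), so ‖F‖₂ = 8.3343.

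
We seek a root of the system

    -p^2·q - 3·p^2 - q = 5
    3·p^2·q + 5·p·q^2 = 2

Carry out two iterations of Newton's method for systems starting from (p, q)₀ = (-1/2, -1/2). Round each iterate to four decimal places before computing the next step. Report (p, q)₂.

At (-1/2, -1/2): F = (-5.1250, -3.0000).
Jacobian J = [[-2·p·q - 6·p, -p^2 - 1], [6·p·q + 5·q^2, 3·p^2 + 10·p·q]].
At the point, J = [[2.5000, -1.2500], [2.7500, 3.2500]] (det J = 11.5625).
Solving J·Δ = −F gives Δ = (1.7649, -0.5703).
Then the next iterate is (p, q)₁ = (1.2649, -1.0703).
Round to (1.2649, -1.0703) and repeat: F = (-7.017166, 0.107631), J = [[-4.881755, -2.599972], [-2.395224, -8.738309]].
Δ = (-1.6908, 0.4758), so (p, q)₂ = (-0.4259, -0.5945).

(-0.4259, -0.5945)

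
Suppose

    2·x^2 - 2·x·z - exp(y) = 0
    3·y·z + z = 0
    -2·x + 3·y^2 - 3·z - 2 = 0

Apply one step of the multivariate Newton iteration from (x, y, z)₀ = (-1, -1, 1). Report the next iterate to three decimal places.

At (-1, -1, 1): F = (3.63212, -2.000, 0.000).
Jacobian J = [[4·x - 2·z, -exp(y), -2·x], [0, 3·z, 3·y + 1], [-2, 6·y, -3]].
At the point, J = [[-6.000, -0.36788, 2.000], [0.000, 3.000, -2.000], [-2.000, -6.000, -3.000]] (det J = 136.52848).
Solving J·Δ = −F gives Δ = (0.367, 0.216, -0.676).
Then the next iterate is (x, y, z)₁ = (-0.633, -0.784, 0.324).

(-0.633, -0.784, 0.324)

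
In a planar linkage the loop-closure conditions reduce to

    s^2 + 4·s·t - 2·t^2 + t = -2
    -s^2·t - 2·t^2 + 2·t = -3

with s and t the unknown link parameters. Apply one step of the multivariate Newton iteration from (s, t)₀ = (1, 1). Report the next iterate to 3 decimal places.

At (1, 1): F = (6.000, 2.000).
Jacobian J = [[2·s + 4·t, 4·s - 4·t + 1], [-2·s·t, -s^2 - 4·t + 2]].
At the point, J = [[6.000, 1.000], [-2.000, -3.000]] (det J = -16.000).
Solving J·Δ = −F gives Δ = (-1.250, 1.500).
Then the next iterate is (s, t)₁ = (-0.250, 2.500).

(-0.250, 2.500)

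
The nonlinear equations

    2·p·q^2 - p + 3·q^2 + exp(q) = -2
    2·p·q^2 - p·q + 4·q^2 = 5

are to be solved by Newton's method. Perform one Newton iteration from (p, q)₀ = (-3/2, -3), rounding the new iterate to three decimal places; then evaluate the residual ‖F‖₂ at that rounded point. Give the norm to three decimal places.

3.806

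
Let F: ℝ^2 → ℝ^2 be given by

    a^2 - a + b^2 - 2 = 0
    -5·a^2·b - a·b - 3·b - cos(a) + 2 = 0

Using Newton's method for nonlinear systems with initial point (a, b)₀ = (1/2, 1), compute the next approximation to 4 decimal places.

(-0.6949, 1.6250)

At (1/2, 1): F = (-1.2500, -3.627583).
Jacobian J = [[2·a - 1, 2·b], [-10·a·b - b + sin(a), -5·a^2 - a - 3]].
At the point, J = [[0.0000, 2.0000], [-5.520574, -4.7500]] (det J = 11.041149).
Solving J·Δ = −F gives Δ = (-1.1949, 0.6250).
Then the next iterate is (a, b)₁ = (-0.6949, 1.6250).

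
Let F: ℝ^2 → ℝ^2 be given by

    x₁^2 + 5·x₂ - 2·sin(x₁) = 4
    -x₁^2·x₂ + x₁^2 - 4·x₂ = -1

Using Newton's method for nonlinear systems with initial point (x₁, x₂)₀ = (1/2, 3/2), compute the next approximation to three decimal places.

(-1.910, 0.578)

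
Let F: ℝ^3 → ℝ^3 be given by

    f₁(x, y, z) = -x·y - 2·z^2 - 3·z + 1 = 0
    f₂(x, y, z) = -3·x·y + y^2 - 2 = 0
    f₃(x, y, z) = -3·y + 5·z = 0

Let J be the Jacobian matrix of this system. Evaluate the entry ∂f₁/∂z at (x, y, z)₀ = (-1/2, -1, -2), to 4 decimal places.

5.0000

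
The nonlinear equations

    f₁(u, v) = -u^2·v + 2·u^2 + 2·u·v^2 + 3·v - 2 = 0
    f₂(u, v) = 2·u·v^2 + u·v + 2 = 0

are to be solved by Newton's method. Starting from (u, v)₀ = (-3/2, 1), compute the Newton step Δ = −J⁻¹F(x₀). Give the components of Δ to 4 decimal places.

(0.6452, -0.0753)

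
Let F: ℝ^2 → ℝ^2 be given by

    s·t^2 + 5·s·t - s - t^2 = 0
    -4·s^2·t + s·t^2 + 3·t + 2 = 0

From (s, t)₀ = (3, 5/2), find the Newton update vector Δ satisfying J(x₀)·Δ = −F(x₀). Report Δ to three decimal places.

(-0.681, -1.396)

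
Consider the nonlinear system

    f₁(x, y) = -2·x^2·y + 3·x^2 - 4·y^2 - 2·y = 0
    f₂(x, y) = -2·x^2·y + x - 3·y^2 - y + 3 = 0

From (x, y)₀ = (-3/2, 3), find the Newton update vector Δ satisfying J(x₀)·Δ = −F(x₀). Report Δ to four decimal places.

(0.3679, -1.4898)

At (-3/2, 3): F = (-48.7500, -42.0000).
Jacobian J = [[-4·x·y + 6·x, -2·x^2 - 8·y - 2], [-4·x·y + 1, -2·x^2 - 6·y - 1]].
At the point, J = [[9.0000, -30.5000], [19.0000, -23.5000]] (det J = 368.0000).
Solving J·Δ = −F gives Δ = (0.3679, -1.4898).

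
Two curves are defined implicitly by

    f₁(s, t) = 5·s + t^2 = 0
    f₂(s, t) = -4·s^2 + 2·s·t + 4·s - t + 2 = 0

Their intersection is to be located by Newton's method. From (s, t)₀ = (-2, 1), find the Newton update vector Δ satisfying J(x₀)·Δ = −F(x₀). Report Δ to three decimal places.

(1.435, 0.913)

At (-2, 1): F = (-9.000, -27.000).
Jacobian J = [[5, 2·t], [-8·s + 2·t + 4, 2·s - 1]].
At the point, J = [[5.000, 2.000], [22.000, -5.000]] (det J = -69.000).
Solving J·Δ = −F gives Δ = (1.435, 0.913).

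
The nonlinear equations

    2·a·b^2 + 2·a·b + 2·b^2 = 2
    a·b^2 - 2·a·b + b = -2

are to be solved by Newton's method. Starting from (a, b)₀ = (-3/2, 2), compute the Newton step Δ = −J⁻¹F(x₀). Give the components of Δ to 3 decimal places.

At (-3/2, 2): F = (-12.000, 4.000).
Jacobian J = [[2·b^2 + 2·b, 4·a·b + 2·a + 4·b], [b^2 - 2·b, 2·a·b - 2·a + 1]].
At the point, J = [[12.000, -7.000], [0.000, -2.000]] (det J = -24.000).
Solving J·Δ = −F gives Δ = (2.167, 2.000).

(2.167, 2.000)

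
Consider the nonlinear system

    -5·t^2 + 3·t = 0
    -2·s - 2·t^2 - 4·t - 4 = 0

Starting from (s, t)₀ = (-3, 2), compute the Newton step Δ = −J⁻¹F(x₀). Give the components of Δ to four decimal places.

At (-3, 2): F = (-14.0000, -14.0000).
Jacobian J = [[0, -10·t + 3], [-2, -4·t - 4]].
At the point, J = [[0.0000, -17.0000], [-2.0000, -12.0000]] (det J = -34.0000).
Solving J·Δ = −F gives Δ = (-2.0588, -0.8235).

(-2.0588, -0.8235)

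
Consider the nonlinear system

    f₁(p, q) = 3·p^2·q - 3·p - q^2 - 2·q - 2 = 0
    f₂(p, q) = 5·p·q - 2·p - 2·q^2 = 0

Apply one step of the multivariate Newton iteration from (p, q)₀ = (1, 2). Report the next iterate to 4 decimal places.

At (1, 2): F = (-7.0000, 0.0000).
Jacobian J = [[6·p·q - 3, 3·p^2 - 2·q - 2], [5·q - 2, 5·p - 4·q]].
At the point, J = [[9.0000, -3.0000], [8.0000, -3.0000]] (det J = -3.0000).
Solving J·Δ = −F gives Δ = (7.0000, 18.6667).
Then the next iterate is (p, q)₁ = (8.0000, 20.6667).

(8.0000, 20.6667)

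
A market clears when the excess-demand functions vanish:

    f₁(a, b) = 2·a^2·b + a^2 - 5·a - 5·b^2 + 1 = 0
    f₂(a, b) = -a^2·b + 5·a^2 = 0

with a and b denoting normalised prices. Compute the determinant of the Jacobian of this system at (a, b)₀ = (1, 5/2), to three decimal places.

J = [[4·a·b + 2·a - 5, 2·a^2 - 10·b], [-2·a·b + 10·a, -a^2]].
At the point, J = [[7.000, -23.000], [5.000, -1.000]].
det J = 108.000.

108.000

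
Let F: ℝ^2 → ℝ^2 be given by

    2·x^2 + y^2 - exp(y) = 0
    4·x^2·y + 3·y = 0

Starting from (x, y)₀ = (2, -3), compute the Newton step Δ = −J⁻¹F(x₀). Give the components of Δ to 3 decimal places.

(-0.165, 2.584)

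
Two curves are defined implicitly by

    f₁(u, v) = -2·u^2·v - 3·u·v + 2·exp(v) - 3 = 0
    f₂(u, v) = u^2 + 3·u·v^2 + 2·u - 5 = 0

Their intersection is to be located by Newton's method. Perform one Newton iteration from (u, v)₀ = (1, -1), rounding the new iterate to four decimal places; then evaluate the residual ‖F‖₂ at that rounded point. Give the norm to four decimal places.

5.6964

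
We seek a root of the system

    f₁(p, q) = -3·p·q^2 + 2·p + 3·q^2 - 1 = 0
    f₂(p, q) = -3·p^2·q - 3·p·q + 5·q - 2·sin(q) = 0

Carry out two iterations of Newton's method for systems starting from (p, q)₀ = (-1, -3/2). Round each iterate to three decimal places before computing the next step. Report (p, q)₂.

(-1.645, -0.733)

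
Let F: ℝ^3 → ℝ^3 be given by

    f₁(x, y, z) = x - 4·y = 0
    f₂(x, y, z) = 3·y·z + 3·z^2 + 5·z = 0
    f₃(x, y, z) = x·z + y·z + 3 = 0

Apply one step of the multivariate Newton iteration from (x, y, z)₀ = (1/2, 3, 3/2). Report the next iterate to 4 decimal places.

(-0.4880, -0.1220, 0.9043)

At (1/2, 3, 3/2): F = (-11.5000, 27.7500, 8.2500).
Jacobian J = [[1, -4, 0], [0, 3·z, 3·y + 6·z + 5], [z, z, x + y]].
At the point, J = [[1.0000, -4.0000, 0.0000], [0.0000, 4.5000, 23.0000], [1.5000, 1.5000, 3.5000]] (det J = -156.7500).
Solving J·Δ = −F gives Δ = (-0.9880, -3.1220, -0.5957).
Then the next iterate is (x, y, z)₁ = (-0.4880, -0.1220, 0.9043).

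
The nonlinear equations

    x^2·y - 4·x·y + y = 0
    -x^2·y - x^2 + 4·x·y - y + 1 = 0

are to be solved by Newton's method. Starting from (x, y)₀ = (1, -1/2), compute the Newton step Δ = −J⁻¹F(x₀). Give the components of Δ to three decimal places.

At (1, -1/2): F = (1.000, -1.000).
Jacobian J = [[2·x·y - 4·y, x^2 - 4·x + 1], [-2·x·y - 2·x + 4·y, -x^2 + 4·x - 1]].
At the point, J = [[1.000, -2.000], [-3.000, 2.000]] (det J = -4.000).
Solving J·Δ = −F gives Δ = (0.000, 0.500).

(0.000, 0.500)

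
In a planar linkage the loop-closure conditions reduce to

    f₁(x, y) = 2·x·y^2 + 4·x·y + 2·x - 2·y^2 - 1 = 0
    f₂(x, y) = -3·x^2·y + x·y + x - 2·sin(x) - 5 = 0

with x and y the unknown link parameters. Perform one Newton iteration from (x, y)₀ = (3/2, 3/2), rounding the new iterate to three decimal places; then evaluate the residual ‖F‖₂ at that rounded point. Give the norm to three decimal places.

At (3/2, 3/2): F = (13.250, -13.36999).
Jacobian J = [[2·y^2 + 4·y + 2, 4·x·y + 4·x - 4·y], [-6·x·y + y - 2·cos(x) + 1, -3·x^2 + x]].
At the point, J = [[12.500, 9.000], [-11.14147, -5.250]] (det J = 34.64827).
Solving J·Δ = −F gives Δ = (-1.465, 0.563).
Then the next iterate is (x, y)₁ = (0.035, 2.063).
Re-evaluating at (0.035, 2.063): F = (-8.85520, -4.97036), so ‖F‖₂ = 10.155.

10.155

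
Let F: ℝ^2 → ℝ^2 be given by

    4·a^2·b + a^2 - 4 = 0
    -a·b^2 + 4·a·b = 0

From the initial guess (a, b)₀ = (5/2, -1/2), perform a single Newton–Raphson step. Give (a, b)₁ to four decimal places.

At (5/2, -1/2): F = (-10.2500, -5.6250).
Jacobian J = [[8·a·b + 2·a, 4·a^2], [-b^2 + 4·b, -2·a·b + 4·a]].
At the point, J = [[-5.0000, 25.0000], [-2.2500, 12.5000]] (det J = -6.2500).
Solving J·Δ = −F gives Δ = (2.0000, 0.8100).
Then the next iterate is (a, b)₁ = (4.5000, 0.3100).

(4.5000, 0.3100)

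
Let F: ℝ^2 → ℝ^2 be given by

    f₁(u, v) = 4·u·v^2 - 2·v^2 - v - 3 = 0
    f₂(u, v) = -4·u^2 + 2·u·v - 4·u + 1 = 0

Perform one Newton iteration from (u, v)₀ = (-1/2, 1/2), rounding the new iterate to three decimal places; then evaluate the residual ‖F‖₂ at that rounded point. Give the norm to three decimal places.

32.450

At (-1/2, 1/2): F = (-4.500, 1.500).
Jacobian J = [[4·v^2, 8·u·v - 4·v - 1], [-8·u + 2·v - 4, 2·u]].
At the point, J = [[1.000, -5.000], [1.000, -1.000]] (det J = 4.000).
Solving J·Δ = −F gives Δ = (-3.000, -1.500).
Then the next iterate is (u, v)₁ = (-3.500, -1.000).
Re-evaluating at (-3.500, -1.000): F = (-18.000, -27.000), so ‖F‖₂ = 32.450.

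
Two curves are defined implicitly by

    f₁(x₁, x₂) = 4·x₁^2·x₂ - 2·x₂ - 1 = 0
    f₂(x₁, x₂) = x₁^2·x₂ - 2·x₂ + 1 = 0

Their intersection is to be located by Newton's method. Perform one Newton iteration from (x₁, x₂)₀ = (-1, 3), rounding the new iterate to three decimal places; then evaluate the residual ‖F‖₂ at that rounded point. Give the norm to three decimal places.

0.497

At (-1, 3): F = (5.000, -2.000).
Jacobian J = [[8·x₁·x₂, 4·x₁^2 - 2], [2·x₁·x₂, x₁^2 - 2]].
At the point, J = [[-24.000, 2.000], [-6.000, -1.000]] (det J = 36.000).
Solving J·Δ = −F gives Δ = (0.028, -2.167).
Then the next iterate is (x₁, x₂)₁ = (-0.972, 0.833).
Re-evaluating at (-0.972, 0.833): F = (0.48202, 0.12101), so ‖F‖₂ = 0.497.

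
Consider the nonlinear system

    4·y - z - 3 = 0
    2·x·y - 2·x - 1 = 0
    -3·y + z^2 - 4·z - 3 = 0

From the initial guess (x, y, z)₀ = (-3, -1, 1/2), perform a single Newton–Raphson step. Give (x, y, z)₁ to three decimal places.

At (-3, -1, 1/2): F = (-7.500, 11.000, -1.750).
Jacobian J = [[0, 4, -1], [2·y - 2, 2·x, 0], [0, -3, 2·z - 4]].
At the point, J = [[0.000, 4.000, -1.000], [-4.000, -6.000, 0.000], [0.000, -3.000, -3.000]] (det J = -60.000).
Solving J·Δ = −F gives Δ = (0.675, 1.383, -1.967).
Then the next iterate is (x, y, z)₁ = (-2.325, 0.383, -1.467).

(-2.325, 0.383, -1.467)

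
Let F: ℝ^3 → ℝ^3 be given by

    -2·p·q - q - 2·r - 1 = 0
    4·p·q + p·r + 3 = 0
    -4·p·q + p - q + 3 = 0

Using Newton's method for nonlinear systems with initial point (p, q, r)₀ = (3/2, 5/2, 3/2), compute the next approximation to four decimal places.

(0.4266, 2.0229, -1.8624)

At (3/2, 5/2, 3/2): F = (-14.0000, 20.2500, -13.0000).
Jacobian J = [[-2·q, -2·p - 1, -2], [4·q + r, 4·p, p], [-4·q + 1, -4·p - 1, 0]].
At the point, J = [[-5.0000, -4.0000, -2.0000], [11.5000, 6.0000, 1.5000], [-9.0000, -7.0000, 0.0000]] (det J = 54.5000).
Solving J·Δ = −F gives Δ = (-1.0734, -0.4771, -3.3624).
Then the next iterate is (p, q, r)₁ = (0.4266, 2.0229, -1.8624).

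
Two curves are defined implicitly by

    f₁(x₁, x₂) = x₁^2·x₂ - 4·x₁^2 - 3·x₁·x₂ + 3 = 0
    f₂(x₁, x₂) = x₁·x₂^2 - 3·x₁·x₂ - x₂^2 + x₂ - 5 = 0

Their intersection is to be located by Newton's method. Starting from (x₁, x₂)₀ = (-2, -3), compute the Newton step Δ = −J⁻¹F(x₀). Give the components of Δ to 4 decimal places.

(0.7315, 1.5933)

At (-2, -3): F = (-43.0000, -53.0000).
Jacobian J = [[2·x₁·x₂ - 8·x₁ - 3·x₂, x₁^2 - 3·x₁], [x₂^2 - 3·x₂, 2·x₁·x₂ - 3·x₁ - 2·x₂ + 1]].
At the point, J = [[37.0000, 10.0000], [18.0000, 25.0000]] (det J = 745.0000).
Solving J·Δ = −F gives Δ = (0.7315, 1.5933).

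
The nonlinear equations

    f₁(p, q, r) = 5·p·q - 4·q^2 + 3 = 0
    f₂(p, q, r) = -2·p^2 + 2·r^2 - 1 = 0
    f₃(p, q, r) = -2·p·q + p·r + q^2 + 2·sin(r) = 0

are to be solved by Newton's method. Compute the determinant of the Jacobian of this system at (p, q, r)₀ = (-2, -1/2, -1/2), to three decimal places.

-20.752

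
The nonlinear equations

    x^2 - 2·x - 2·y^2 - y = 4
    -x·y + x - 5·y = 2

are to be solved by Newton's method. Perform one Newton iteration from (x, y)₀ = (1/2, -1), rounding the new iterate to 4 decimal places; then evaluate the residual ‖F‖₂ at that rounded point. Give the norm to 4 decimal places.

1239.3358

At (1/2, -1): F = (-5.7500, 4.0000).
Jacobian J = [[2·x - 2, -4·y - 1], [-y + 1, -x - 5]].
At the point, J = [[-1.0000, 3.0000], [2.0000, -5.5000]] (det J = -0.5000).
Solving J·Δ = −F gives Δ = (39.2500, 15.0000).
Then the next iterate is (x, y)₁ = (39.7500, 14.0000).
Re-evaluating at (39.7500, 14.0000): F = (1090.5625, -588.7500), so ‖F‖₂ = 1239.3358.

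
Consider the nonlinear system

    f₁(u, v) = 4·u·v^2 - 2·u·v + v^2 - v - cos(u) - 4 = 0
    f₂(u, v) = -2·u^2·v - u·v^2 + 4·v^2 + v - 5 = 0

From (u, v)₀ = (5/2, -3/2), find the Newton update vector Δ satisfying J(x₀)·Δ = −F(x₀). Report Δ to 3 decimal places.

(-0.408, 0.652)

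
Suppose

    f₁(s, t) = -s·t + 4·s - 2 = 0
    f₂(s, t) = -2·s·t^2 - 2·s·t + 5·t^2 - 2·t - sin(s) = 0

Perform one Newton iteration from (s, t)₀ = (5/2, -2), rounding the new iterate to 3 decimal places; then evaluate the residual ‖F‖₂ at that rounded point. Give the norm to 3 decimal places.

3.824

At (5/2, -2): F = (13.000, 13.40153).
Jacobian J = [[-t + 4, -s], [-2·t^2 - 2·t - cos(s), -4·s·t - 2·s + 10·t - 2]].
At the point, J = [[6.000, -2.500], [-3.19886, -7.000]] (det J = -49.99714).
Solving J·Δ = −F gives Δ = (-1.150, 2.440).
Then the next iterate is (s, t)₁ = (1.350, 0.440).
Re-evaluating at (1.350, 0.440): F = (2.806, -2.59844), so ‖F‖₂ = 3.824.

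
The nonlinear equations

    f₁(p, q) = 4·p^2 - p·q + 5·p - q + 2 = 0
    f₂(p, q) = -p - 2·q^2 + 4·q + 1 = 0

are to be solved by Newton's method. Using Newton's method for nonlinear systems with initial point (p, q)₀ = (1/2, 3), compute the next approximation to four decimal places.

At (1/2, 3): F = (1.0000, -5.5000).
Jacobian J = [[8·p - q + 5, -p - 1], [-1, -4·q + 4]].
At the point, J = [[6.0000, -1.5000], [-1.0000, -8.0000]] (det J = -49.5000).
Solving J·Δ = −F gives Δ = (-0.3283, -0.6465).
Then the next iterate is (p, q)₁ = (0.1717, 2.3535).

(0.1717, 2.3535)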